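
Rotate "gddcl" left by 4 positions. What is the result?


Input: "gddcl", rotate left by 4
First 4 characters: "gddc"
Remaining characters: "l"
Concatenate remaining + first: "l" + "gddc" = "lgddc"

lgddc


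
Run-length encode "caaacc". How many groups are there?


Input: caaacc
Scanning for consecutive runs:
  Group 1: 'c' x 1 (positions 0-0)
  Group 2: 'a' x 3 (positions 1-3)
  Group 3: 'c' x 2 (positions 4-5)
Total groups: 3

3


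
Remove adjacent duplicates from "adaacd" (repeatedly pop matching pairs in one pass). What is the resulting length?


Input: adaacd
Stack-based adjacent duplicate removal:
  Read 'a': push. Stack: a
  Read 'd': push. Stack: ad
  Read 'a': push. Stack: ada
  Read 'a': matches stack top 'a' => pop. Stack: ad
  Read 'c': push. Stack: adc
  Read 'd': push. Stack: adcd
Final stack: "adcd" (length 4)

4


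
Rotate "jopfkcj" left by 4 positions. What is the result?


Input: "jopfkcj", rotate left by 4
First 4 characters: "jopf"
Remaining characters: "kcj"
Concatenate remaining + first: "kcj" + "jopf" = "kcjjopf"

kcjjopf


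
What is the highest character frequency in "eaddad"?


Input: eaddad
Character counts:
  'a': 2
  'd': 3
  'e': 1
Maximum frequency: 3

3


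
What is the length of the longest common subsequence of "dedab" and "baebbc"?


LCS of "dedab" and "baebbc"
DP table:
           b    a    e    b    b    c
      0    0    0    0    0    0    0
  d   0    0    0    0    0    0    0
  e   0    0    0    1    1    1    1
  d   0    0    0    1    1    1    1
  a   0    0    1    1    1    1    1
  b   0    1    1    1    2    2    2
LCS length = dp[5][6] = 2

2


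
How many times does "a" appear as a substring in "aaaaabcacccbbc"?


Searching for "a" in "aaaaabcacccbbc"
Scanning each position:
  Position 0: "a" => MATCH
  Position 1: "a" => MATCH
  Position 2: "a" => MATCH
  Position 3: "a" => MATCH
  Position 4: "a" => MATCH
  Position 5: "b" => no
  Position 6: "c" => no
  Position 7: "a" => MATCH
  Position 8: "c" => no
  Position 9: "c" => no
  Position 10: "c" => no
  Position 11: "b" => no
  Position 12: "b" => no
  Position 13: "c" => no
Total occurrences: 6

6


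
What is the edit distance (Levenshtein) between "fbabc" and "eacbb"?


Computing edit distance: "fbabc" -> "eacbb"
DP table:
           e    a    c    b    b
      0    1    2    3    4    5
  f   1    1    2    3    4    5
  b   2    2    2    3    3    4
  a   3    3    2    3    4    4
  b   4    4    3    3    3    4
  c   5    5    4    3    4    4
Edit distance = dp[5][5] = 4

4


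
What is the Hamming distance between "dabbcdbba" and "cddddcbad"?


Comparing "dabbcdbba" and "cddddcbad" position by position:
  Position 0: 'd' vs 'c' => differ
  Position 1: 'a' vs 'd' => differ
  Position 2: 'b' vs 'd' => differ
  Position 3: 'b' vs 'd' => differ
  Position 4: 'c' vs 'd' => differ
  Position 5: 'd' vs 'c' => differ
  Position 6: 'b' vs 'b' => same
  Position 7: 'b' vs 'a' => differ
  Position 8: 'a' vs 'd' => differ
Total differences (Hamming distance): 8

8


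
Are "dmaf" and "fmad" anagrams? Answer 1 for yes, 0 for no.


Strings: "dmaf", "fmad"
Sorted first:  adfm
Sorted second: adfm
Sorted forms match => anagrams

1


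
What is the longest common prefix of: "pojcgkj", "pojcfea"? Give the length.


Words: pojcgkj, pojcfea
  Position 0: all 'p' => match
  Position 1: all 'o' => match
  Position 2: all 'j' => match
  Position 3: all 'c' => match
  Position 4: ('g', 'f') => mismatch, stop
LCP = "pojc" (length 4)

4


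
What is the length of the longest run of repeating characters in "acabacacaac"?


Input: "acabacacaac"
Scanning for longest run:
  Position 1 ('c'): new char, reset run to 1
  Position 2 ('a'): new char, reset run to 1
  Position 3 ('b'): new char, reset run to 1
  Position 4 ('a'): new char, reset run to 1
  Position 5 ('c'): new char, reset run to 1
  Position 6 ('a'): new char, reset run to 1
  Position 7 ('c'): new char, reset run to 1
  Position 8 ('a'): new char, reset run to 1
  Position 9 ('a'): continues run of 'a', length=2
  Position 10 ('c'): new char, reset run to 1
Longest run: 'a' with length 2

2


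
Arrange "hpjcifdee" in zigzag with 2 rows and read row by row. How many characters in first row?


Zigzag "hpjcifdee" into 2 rows:
Placing characters:
  'h' => row 0
  'p' => row 1
  'j' => row 0
  'c' => row 1
  'i' => row 0
  'f' => row 1
  'd' => row 0
  'e' => row 1
  'e' => row 0
Rows:
  Row 0: "hjide"
  Row 1: "pcfe"
First row length: 5

5


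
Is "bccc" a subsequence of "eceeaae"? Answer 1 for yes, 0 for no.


Check if "bccc" is a subsequence of "eceeaae"
Greedy scan:
  Position 0 ('e'): no match needed
  Position 1 ('c'): no match needed
  Position 2 ('e'): no match needed
  Position 3 ('e'): no match needed
  Position 4 ('a'): no match needed
  Position 5 ('a'): no match needed
  Position 6 ('e'): no match needed
Only matched 0/4 characters => not a subsequence

0


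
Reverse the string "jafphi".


Input: jafphi
Reading characters right to left:
  Position 5: 'i'
  Position 4: 'h'
  Position 3: 'p'
  Position 2: 'f'
  Position 1: 'a'
  Position 0: 'j'
Reversed: ihpfaj

ihpfaj


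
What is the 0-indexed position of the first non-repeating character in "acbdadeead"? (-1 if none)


Input: acbdadeead
Character frequencies:
  'a': 3
  'b': 1
  'c': 1
  'd': 3
  'e': 2
Scanning left to right for freq == 1:
  Position 0 ('a'): freq=3, skip
  Position 1 ('c'): unique! => answer = 1

1


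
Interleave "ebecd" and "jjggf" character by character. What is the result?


Interleaving "ebecd" and "jjggf":
  Position 0: 'e' from first, 'j' from second => "ej"
  Position 1: 'b' from first, 'j' from second => "bj"
  Position 2: 'e' from first, 'g' from second => "eg"
  Position 3: 'c' from first, 'g' from second => "cg"
  Position 4: 'd' from first, 'f' from second => "df"
Result: ejbjegcgdf

ejbjegcgdf


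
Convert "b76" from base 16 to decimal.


Input: "b76" in base 16
Positional expansion:
  Digit 'b' (value 11) x 16^2 = 2816
  Digit '7' (value 7) x 16^1 = 112
  Digit '6' (value 6) x 16^0 = 6
Sum = 2934

2934


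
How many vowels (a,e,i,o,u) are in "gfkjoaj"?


Input: gfkjoaj
Checking each character:
  'g' at position 0: consonant
  'f' at position 1: consonant
  'k' at position 2: consonant
  'j' at position 3: consonant
  'o' at position 4: vowel (running total: 1)
  'a' at position 5: vowel (running total: 2)
  'j' at position 6: consonant
Total vowels: 2

2


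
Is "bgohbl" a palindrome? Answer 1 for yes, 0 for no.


Input: bgohbl
Reversed: lbhogb
  Compare pos 0 ('b') with pos 5 ('l'): MISMATCH
  Compare pos 1 ('g') with pos 4 ('b'): MISMATCH
  Compare pos 2 ('o') with pos 3 ('h'): MISMATCH
Result: not a palindrome

0


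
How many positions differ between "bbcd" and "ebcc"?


Comparing "bbcd" and "ebcc" position by position:
  Position 0: 'b' vs 'e' => DIFFER
  Position 1: 'b' vs 'b' => same
  Position 2: 'c' vs 'c' => same
  Position 3: 'd' vs 'c' => DIFFER
Positions that differ: 2

2


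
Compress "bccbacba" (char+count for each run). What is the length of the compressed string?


Input: bccbacba
Runs:
  'b' x 1 => "b1"
  'c' x 2 => "c2"
  'b' x 1 => "b1"
  'a' x 1 => "a1"
  'c' x 1 => "c1"
  'b' x 1 => "b1"
  'a' x 1 => "a1"
Compressed: "b1c2b1a1c1b1a1"
Compressed length: 14

14


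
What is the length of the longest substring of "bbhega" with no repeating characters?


Input: "bbhega"
Sliding window (track last position of each char):
  Position 0 ('b'): window [0,0] length 1 -- new best
  Position 1 ('b'): repeat (last at 0), move window start to 1
  Position 1 ('b'): window [1,1] length 1
  Position 2 ('h'): window [1,2] length 2 -- new best
  Position 3 ('e'): window [1,3] length 3 -- new best
  Position 4 ('g'): window [1,4] length 4 -- new best
  Position 5 ('a'): window [1,5] length 5 -- new best
Longest substring with no repeats: "bhega" with length 5

5


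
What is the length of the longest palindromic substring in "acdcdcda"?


Input: "acdcdcda"
Checking substrings for palindromes:
  [1:6] "cdcdc" (len 5) => palindrome
  [2:7] "dcdcd" (len 5) => palindrome
  [1:4] "cdc" (len 3) => palindrome
  [2:5] "dcd" (len 3) => palindrome
  [3:6] "cdc" (len 3) => palindrome
  [4:7] "dcd" (len 3) => palindrome
Longest palindromic substring: "cdcdc" with length 5

5


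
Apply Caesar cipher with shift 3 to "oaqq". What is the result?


Caesar cipher: shift "oaqq" by 3
  'o' (pos 14) + 3 = pos 17 = 'r'
  'a' (pos 0) + 3 = pos 3 = 'd'
  'q' (pos 16) + 3 = pos 19 = 't'
  'q' (pos 16) + 3 = pos 19 = 't'
Result: rdtt

rdtt


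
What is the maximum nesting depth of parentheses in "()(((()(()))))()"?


Input: "()(((()(()))))()"
Tracking depth:
  Position 0 '(': depth becomes 1
  Position 1 ')': depth becomes 0
  Position 2 '(': depth becomes 1
  Position 3 '(': depth becomes 2
  Position 4 '(': depth becomes 3
  Position 5 '(': depth becomes 4
  Position 6 ')': depth becomes 3
  Position 7 '(': depth becomes 4
  Position 8 '(': depth becomes 5
  Position 9 ')': depth becomes 4
  Position 10 ')': depth becomes 3
  Position 11 ')': depth becomes 2
  Position 12 ')': depth becomes 1
  Position 13 ')': depth becomes 0
  Position 14 '(': depth becomes 1
  Position 15 ')': depth becomes 0
Maximum depth reached: 5

5


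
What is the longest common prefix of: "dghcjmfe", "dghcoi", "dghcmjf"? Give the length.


Words: dghcjmfe, dghcoi, dghcmjf
  Position 0: all 'd' => match
  Position 1: all 'g' => match
  Position 2: all 'h' => match
  Position 3: all 'c' => match
  Position 4: ('j', 'o', 'm') => mismatch, stop
LCP = "dghc" (length 4)

4


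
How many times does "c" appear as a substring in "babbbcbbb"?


Searching for "c" in "babbbcbbb"
Scanning each position:
  Position 0: "b" => no
  Position 1: "a" => no
  Position 2: "b" => no
  Position 3: "b" => no
  Position 4: "b" => no
  Position 5: "c" => MATCH
  Position 6: "b" => no
  Position 7: "b" => no
  Position 8: "b" => no
Total occurrences: 1

1


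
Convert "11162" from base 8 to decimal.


Input: "11162" in base 8
Positional expansion:
  Digit '1' (value 1) x 8^4 = 4096
  Digit '1' (value 1) x 8^3 = 512
  Digit '1' (value 1) x 8^2 = 64
  Digit '6' (value 6) x 8^1 = 48
  Digit '2' (value 2) x 8^0 = 2
Sum = 4722

4722


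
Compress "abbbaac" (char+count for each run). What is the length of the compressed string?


Input: abbbaac
Runs:
  'a' x 1 => "a1"
  'b' x 3 => "b3"
  'a' x 2 => "a2"
  'c' x 1 => "c1"
Compressed: "a1b3a2c1"
Compressed length: 8

8


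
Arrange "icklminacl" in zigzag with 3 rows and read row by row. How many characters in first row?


Zigzag "icklminacl" into 3 rows:
Placing characters:
  'i' => row 0
  'c' => row 1
  'k' => row 2
  'l' => row 1
  'm' => row 0
  'i' => row 1
  'n' => row 2
  'a' => row 1
  'c' => row 0
  'l' => row 1
Rows:
  Row 0: "imc"
  Row 1: "clial"
  Row 2: "kn"
First row length: 3

3


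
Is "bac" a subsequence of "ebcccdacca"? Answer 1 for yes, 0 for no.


Check if "bac" is a subsequence of "ebcccdacca"
Greedy scan:
  Position 0 ('e'): no match needed
  Position 1 ('b'): matches sub[0] = 'b'
  Position 2 ('c'): no match needed
  Position 3 ('c'): no match needed
  Position 4 ('c'): no match needed
  Position 5 ('d'): no match needed
  Position 6 ('a'): matches sub[1] = 'a'
  Position 7 ('c'): matches sub[2] = 'c'
  Position 8 ('c'): no match needed
  Position 9 ('a'): no match needed
All 3 characters matched => is a subsequence

1


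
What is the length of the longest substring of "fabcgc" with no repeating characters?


Input: "fabcgc"
Sliding window (track last position of each char):
  Position 0 ('f'): window [0,0] length 1 -- new best
  Position 1 ('a'): window [0,1] length 2 -- new best
  Position 2 ('b'): window [0,2] length 3 -- new best
  Position 3 ('c'): window [0,3] length 4 -- new best
  Position 4 ('g'): window [0,4] length 5 -- new best
  Position 5 ('c'): repeat (last at 3), move window start to 4
  Position 5 ('c'): window [4,5] length 2
Longest substring with no repeats: "fabcg" with length 5

5


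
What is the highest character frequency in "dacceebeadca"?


Input: dacceebeadca
Character counts:
  'a': 3
  'b': 1
  'c': 3
  'd': 2
  'e': 3
Maximum frequency: 3

3


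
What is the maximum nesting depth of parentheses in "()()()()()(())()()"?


Input: "()()()()()(())()()"
Tracking depth:
  Position 0 '(': depth becomes 1
  Position 1 ')': depth becomes 0
  Position 2 '(': depth becomes 1
  Position 3 ')': depth becomes 0
  Position 4 '(': depth becomes 1
  Position 5 ')': depth becomes 0
  Position 6 '(': depth becomes 1
  Position 7 ')': depth becomes 0
  Position 8 '(': depth becomes 1
  Position 9 ')': depth becomes 0
  Position 10 '(': depth becomes 1
  Position 11 '(': depth becomes 2
  Position 12 ')': depth becomes 1
  Position 13 ')': depth becomes 0
  Position 14 '(': depth becomes 1
  Position 15 ')': depth becomes 0
  Position 16 '(': depth becomes 1
  Position 17 ')': depth becomes 0
Maximum depth reached: 2

2


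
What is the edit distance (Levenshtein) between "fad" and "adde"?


Computing edit distance: "fad" -> "adde"
DP table:
           a    d    d    e
      0    1    2    3    4
  f   1    1    2    3    4
  a   2    1    2    3    4
  d   3    2    1    2    3
Edit distance = dp[3][4] = 3

3


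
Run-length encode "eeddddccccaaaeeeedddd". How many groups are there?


Input: eeddddccccaaaeeeedddd
Scanning for consecutive runs:
  Group 1: 'e' x 2 (positions 0-1)
  Group 2: 'd' x 4 (positions 2-5)
  Group 3: 'c' x 4 (positions 6-9)
  Group 4: 'a' x 3 (positions 10-12)
  Group 5: 'e' x 4 (positions 13-16)
  Group 6: 'd' x 4 (positions 17-20)
Total groups: 6

6


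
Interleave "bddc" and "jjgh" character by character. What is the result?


Interleaving "bddc" and "jjgh":
  Position 0: 'b' from first, 'j' from second => "bj"
  Position 1: 'd' from first, 'j' from second => "dj"
  Position 2: 'd' from first, 'g' from second => "dg"
  Position 3: 'c' from first, 'h' from second => "ch"
Result: bjdjdgch

bjdjdgch


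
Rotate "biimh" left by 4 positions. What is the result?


Input: "biimh", rotate left by 4
First 4 characters: "biim"
Remaining characters: "h"
Concatenate remaining + first: "h" + "biim" = "hbiim"

hbiim


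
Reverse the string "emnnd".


Input: emnnd
Reading characters right to left:
  Position 4: 'd'
  Position 3: 'n'
  Position 2: 'n'
  Position 1: 'm'
  Position 0: 'e'
Reversed: dnnme

dnnme


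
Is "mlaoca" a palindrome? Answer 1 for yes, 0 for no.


Input: mlaoca
Reversed: acoalm
  Compare pos 0 ('m') with pos 5 ('a'): MISMATCH
  Compare pos 1 ('l') with pos 4 ('c'): MISMATCH
  Compare pos 2 ('a') with pos 3 ('o'): MISMATCH
Result: not a palindrome

0


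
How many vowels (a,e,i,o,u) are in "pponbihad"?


Input: pponbihad
Checking each character:
  'p' at position 0: consonant
  'p' at position 1: consonant
  'o' at position 2: vowel (running total: 1)
  'n' at position 3: consonant
  'b' at position 4: consonant
  'i' at position 5: vowel (running total: 2)
  'h' at position 6: consonant
  'a' at position 7: vowel (running total: 3)
  'd' at position 8: consonant
Total vowels: 3

3


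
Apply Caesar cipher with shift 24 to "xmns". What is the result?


Caesar cipher: shift "xmns" by 24
  'x' (pos 23) + 24 = pos 21 = 'v'
  'm' (pos 12) + 24 = pos 10 = 'k'
  'n' (pos 13) + 24 = pos 11 = 'l'
  's' (pos 18) + 24 = pos 16 = 'q'
Result: vklq

vklq


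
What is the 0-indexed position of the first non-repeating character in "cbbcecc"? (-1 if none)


Input: cbbcecc
Character frequencies:
  'b': 2
  'c': 4
  'e': 1
Scanning left to right for freq == 1:
  Position 0 ('c'): freq=4, skip
  Position 1 ('b'): freq=2, skip
  Position 2 ('b'): freq=2, skip
  Position 3 ('c'): freq=4, skip
  Position 4 ('e'): unique! => answer = 4

4


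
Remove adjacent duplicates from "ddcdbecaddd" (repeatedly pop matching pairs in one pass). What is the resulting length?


Input: ddcdbecaddd
Stack-based adjacent duplicate removal:
  Read 'd': push. Stack: d
  Read 'd': matches stack top 'd' => pop. Stack: (empty)
  Read 'c': push. Stack: c
  Read 'd': push. Stack: cd
  Read 'b': push. Stack: cdb
  Read 'e': push. Stack: cdbe
  Read 'c': push. Stack: cdbec
  Read 'a': push. Stack: cdbeca
  Read 'd': push. Stack: cdbecad
  Read 'd': matches stack top 'd' => pop. Stack: cdbeca
  Read 'd': push. Stack: cdbecad
Final stack: "cdbecad" (length 7)

7


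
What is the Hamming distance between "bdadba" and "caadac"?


Comparing "bdadba" and "caadac" position by position:
  Position 0: 'b' vs 'c' => differ
  Position 1: 'd' vs 'a' => differ
  Position 2: 'a' vs 'a' => same
  Position 3: 'd' vs 'd' => same
  Position 4: 'b' vs 'a' => differ
  Position 5: 'a' vs 'c' => differ
Total differences (Hamming distance): 4

4


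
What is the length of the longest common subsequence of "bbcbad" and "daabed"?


LCS of "bbcbad" and "daabed"
DP table:
           d    a    a    b    e    d
      0    0    0    0    0    0    0
  b   0    0    0    0    1    1    1
  b   0    0    0    0    1    1    1
  c   0    0    0    0    1    1    1
  b   0    0    0    0    1    1    1
  a   0    0    1    1    1    1    1
  d   0    1    1    1    1    1    2
LCS length = dp[6][6] = 2

2


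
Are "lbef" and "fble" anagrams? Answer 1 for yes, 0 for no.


Strings: "lbef", "fble"
Sorted first:  befl
Sorted second: befl
Sorted forms match => anagrams

1


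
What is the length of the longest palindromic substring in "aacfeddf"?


Input: "aacfeddf"
Checking substrings for palindromes:
  [0:2] "aa" (len 2) => palindrome
  [5:7] "dd" (len 2) => palindrome
Longest palindromic substring: "aa" with length 2

2


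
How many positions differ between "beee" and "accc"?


Comparing "beee" and "accc" position by position:
  Position 0: 'b' vs 'a' => DIFFER
  Position 1: 'e' vs 'c' => DIFFER
  Position 2: 'e' vs 'c' => DIFFER
  Position 3: 'e' vs 'c' => DIFFER
Positions that differ: 4

4


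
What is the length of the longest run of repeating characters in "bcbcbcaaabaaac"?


Input: "bcbcbcaaabaaac"
Scanning for longest run:
  Position 1 ('c'): new char, reset run to 1
  Position 2 ('b'): new char, reset run to 1
  Position 3 ('c'): new char, reset run to 1
  Position 4 ('b'): new char, reset run to 1
  Position 5 ('c'): new char, reset run to 1
  Position 6 ('a'): new char, reset run to 1
  Position 7 ('a'): continues run of 'a', length=2
  Position 8 ('a'): continues run of 'a', length=3
  Position 9 ('b'): new char, reset run to 1
  Position 10 ('a'): new char, reset run to 1
  Position 11 ('a'): continues run of 'a', length=2
  Position 12 ('a'): continues run of 'a', length=3
  Position 13 ('c'): new char, reset run to 1
Longest run: 'a' with length 3

3


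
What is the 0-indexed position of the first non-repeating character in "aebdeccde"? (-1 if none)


Input: aebdeccde
Character frequencies:
  'a': 1
  'b': 1
  'c': 2
  'd': 2
  'e': 3
Scanning left to right for freq == 1:
  Position 0 ('a'): unique! => answer = 0

0


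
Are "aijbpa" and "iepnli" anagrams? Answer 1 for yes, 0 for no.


Strings: "aijbpa", "iepnli"
Sorted first:  aabijp
Sorted second: eiilnp
Differ at position 0: 'a' vs 'e' => not anagrams

0


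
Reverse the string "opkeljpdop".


Input: opkeljpdop
Reading characters right to left:
  Position 9: 'p'
  Position 8: 'o'
  Position 7: 'd'
  Position 6: 'p'
  Position 5: 'j'
  Position 4: 'l'
  Position 3: 'e'
  Position 2: 'k'
  Position 1: 'p'
  Position 0: 'o'
Reversed: podpjlekpo

podpjlekpo


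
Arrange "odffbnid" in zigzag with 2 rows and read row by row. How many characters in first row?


Zigzag "odffbnid" into 2 rows:
Placing characters:
  'o' => row 0
  'd' => row 1
  'f' => row 0
  'f' => row 1
  'b' => row 0
  'n' => row 1
  'i' => row 0
  'd' => row 1
Rows:
  Row 0: "ofbi"
  Row 1: "dfnd"
First row length: 4

4


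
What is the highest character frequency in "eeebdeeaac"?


Input: eeebdeeaac
Character counts:
  'a': 2
  'b': 1
  'c': 1
  'd': 1
  'e': 5
Maximum frequency: 5

5


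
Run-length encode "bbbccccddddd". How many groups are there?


Input: bbbccccddddd
Scanning for consecutive runs:
  Group 1: 'b' x 3 (positions 0-2)
  Group 2: 'c' x 4 (positions 3-6)
  Group 3: 'd' x 5 (positions 7-11)
Total groups: 3

3


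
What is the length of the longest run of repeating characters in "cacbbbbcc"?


Input: "cacbbbbcc"
Scanning for longest run:
  Position 1 ('a'): new char, reset run to 1
  Position 2 ('c'): new char, reset run to 1
  Position 3 ('b'): new char, reset run to 1
  Position 4 ('b'): continues run of 'b', length=2
  Position 5 ('b'): continues run of 'b', length=3
  Position 6 ('b'): continues run of 'b', length=4
  Position 7 ('c'): new char, reset run to 1
  Position 8 ('c'): continues run of 'c', length=2
Longest run: 'b' with length 4

4


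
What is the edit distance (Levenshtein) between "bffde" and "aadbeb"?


Computing edit distance: "bffde" -> "aadbeb"
DP table:
           a    a    d    b    e    b
      0    1    2    3    4    5    6
  b   1    1    2    3    3    4    5
  f   2    2    2    3    4    4    5
  f   3    3    3    3    4    5    5
  d   4    4    4    3    4    5    6
  e   5    5    5    4    4    4    5
Edit distance = dp[5][6] = 5

5


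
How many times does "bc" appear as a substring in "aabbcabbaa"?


Searching for "bc" in "aabbcabbaa"
Scanning each position:
  Position 0: "aa" => no
  Position 1: "ab" => no
  Position 2: "bb" => no
  Position 3: "bc" => MATCH
  Position 4: "ca" => no
  Position 5: "ab" => no
  Position 6: "bb" => no
  Position 7: "ba" => no
  Position 8: "aa" => no
Total occurrences: 1

1


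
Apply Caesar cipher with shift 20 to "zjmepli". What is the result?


Caesar cipher: shift "zjmepli" by 20
  'z' (pos 25) + 20 = pos 19 = 't'
  'j' (pos 9) + 20 = pos 3 = 'd'
  'm' (pos 12) + 20 = pos 6 = 'g'
  'e' (pos 4) + 20 = pos 24 = 'y'
  'p' (pos 15) + 20 = pos 9 = 'j'
  'l' (pos 11) + 20 = pos 5 = 'f'
  'i' (pos 8) + 20 = pos 2 = 'c'
Result: tdgyjfc

tdgyjfc


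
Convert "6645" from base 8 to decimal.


Input: "6645" in base 8
Positional expansion:
  Digit '6' (value 6) x 8^3 = 3072
  Digit '6' (value 6) x 8^2 = 384
  Digit '4' (value 4) x 8^1 = 32
  Digit '5' (value 5) x 8^0 = 5
Sum = 3493

3493


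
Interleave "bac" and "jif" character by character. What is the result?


Interleaving "bac" and "jif":
  Position 0: 'b' from first, 'j' from second => "bj"
  Position 1: 'a' from first, 'i' from second => "ai"
  Position 2: 'c' from first, 'f' from second => "cf"
Result: bjaicf

bjaicf


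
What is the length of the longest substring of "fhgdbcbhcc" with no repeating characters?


Input: "fhgdbcbhcc"
Sliding window (track last position of each char):
  Position 0 ('f'): window [0,0] length 1 -- new best
  Position 1 ('h'): window [0,1] length 2 -- new best
  Position 2 ('g'): window [0,2] length 3 -- new best
  Position 3 ('d'): window [0,3] length 4 -- new best
  Position 4 ('b'): window [0,4] length 5 -- new best
  Position 5 ('c'): window [0,5] length 6 -- new best
  Position 6 ('b'): repeat (last at 4), move window start to 5
  Position 6 ('b'): window [5,6] length 2
  Position 7 ('h'): window [5,7] length 3
  Position 8 ('c'): repeat (last at 5), move window start to 6
  Position 8 ('c'): window [6,8] length 3
  Position 9 ('c'): repeat (last at 8), move window start to 9
  Position 9 ('c'): window [9,9] length 1
Longest substring with no repeats: "fhgdbc" with length 6

6


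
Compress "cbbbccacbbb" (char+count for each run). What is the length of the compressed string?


Input: cbbbccacbbb
Runs:
  'c' x 1 => "c1"
  'b' x 3 => "b3"
  'c' x 2 => "c2"
  'a' x 1 => "a1"
  'c' x 1 => "c1"
  'b' x 3 => "b3"
Compressed: "c1b3c2a1c1b3"
Compressed length: 12

12


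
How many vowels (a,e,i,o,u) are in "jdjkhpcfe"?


Input: jdjkhpcfe
Checking each character:
  'j' at position 0: consonant
  'd' at position 1: consonant
  'j' at position 2: consonant
  'k' at position 3: consonant
  'h' at position 4: consonant
  'p' at position 5: consonant
  'c' at position 6: consonant
  'f' at position 7: consonant
  'e' at position 8: vowel (running total: 1)
Total vowels: 1

1


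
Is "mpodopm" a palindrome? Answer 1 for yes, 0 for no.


Input: mpodopm
Reversed: mpodopm
  Compare pos 0 ('m') with pos 6 ('m'): match
  Compare pos 1 ('p') with pos 5 ('p'): match
  Compare pos 2 ('o') with pos 4 ('o'): match
Result: palindrome

1


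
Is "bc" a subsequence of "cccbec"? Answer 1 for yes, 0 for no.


Check if "bc" is a subsequence of "cccbec"
Greedy scan:
  Position 0 ('c'): no match needed
  Position 1 ('c'): no match needed
  Position 2 ('c'): no match needed
  Position 3 ('b'): matches sub[0] = 'b'
  Position 4 ('e'): no match needed
  Position 5 ('c'): matches sub[1] = 'c'
All 2 characters matched => is a subsequence

1


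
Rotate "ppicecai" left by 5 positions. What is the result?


Input: "ppicecai", rotate left by 5
First 5 characters: "ppice"
Remaining characters: "cai"
Concatenate remaining + first: "cai" + "ppice" = "caippice"

caippice


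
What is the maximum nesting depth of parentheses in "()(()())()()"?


Input: "()(()())()()"
Tracking depth:
  Position 0 '(': depth becomes 1
  Position 1 ')': depth becomes 0
  Position 2 '(': depth becomes 1
  Position 3 '(': depth becomes 2
  Position 4 ')': depth becomes 1
  Position 5 '(': depth becomes 2
  Position 6 ')': depth becomes 1
  Position 7 ')': depth becomes 0
  Position 8 '(': depth becomes 1
  Position 9 ')': depth becomes 0
  Position 10 '(': depth becomes 1
  Position 11 ')': depth becomes 0
Maximum depth reached: 2

2


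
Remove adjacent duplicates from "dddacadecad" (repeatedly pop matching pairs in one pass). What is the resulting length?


Input: dddacadecad
Stack-based adjacent duplicate removal:
  Read 'd': push. Stack: d
  Read 'd': matches stack top 'd' => pop. Stack: (empty)
  Read 'd': push. Stack: d
  Read 'a': push. Stack: da
  Read 'c': push. Stack: dac
  Read 'a': push. Stack: daca
  Read 'd': push. Stack: dacad
  Read 'e': push. Stack: dacade
  Read 'c': push. Stack: dacadec
  Read 'a': push. Stack: dacadeca
  Read 'd': push. Stack: dacadecad
Final stack: "dacadecad" (length 9)

9


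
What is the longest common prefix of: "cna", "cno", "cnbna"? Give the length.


Words: cna, cno, cnbna
  Position 0: all 'c' => match
  Position 1: all 'n' => match
  Position 2: ('a', 'o', 'b') => mismatch, stop
LCP = "cn" (length 2)

2


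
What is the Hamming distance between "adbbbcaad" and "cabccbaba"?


Comparing "adbbbcaad" and "cabccbaba" position by position:
  Position 0: 'a' vs 'c' => differ
  Position 1: 'd' vs 'a' => differ
  Position 2: 'b' vs 'b' => same
  Position 3: 'b' vs 'c' => differ
  Position 4: 'b' vs 'c' => differ
  Position 5: 'c' vs 'b' => differ
  Position 6: 'a' vs 'a' => same
  Position 7: 'a' vs 'b' => differ
  Position 8: 'd' vs 'a' => differ
Total differences (Hamming distance): 7

7


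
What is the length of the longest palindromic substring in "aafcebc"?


Input: "aafcebc"
Checking substrings for palindromes:
  [0:2] "aa" (len 2) => palindrome
Longest palindromic substring: "aa" with length 2

2


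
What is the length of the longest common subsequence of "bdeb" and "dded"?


LCS of "bdeb" and "dded"
DP table:
           d    d    e    d
      0    0    0    0    0
  b   0    0    0    0    0
  d   0    1    1    1    1
  e   0    1    1    2    2
  b   0    1    1    2    2
LCS length = dp[4][4] = 2

2


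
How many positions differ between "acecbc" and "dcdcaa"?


Comparing "acecbc" and "dcdcaa" position by position:
  Position 0: 'a' vs 'd' => DIFFER
  Position 1: 'c' vs 'c' => same
  Position 2: 'e' vs 'd' => DIFFER
  Position 3: 'c' vs 'c' => same
  Position 4: 'b' vs 'a' => DIFFER
  Position 5: 'c' vs 'a' => DIFFER
Positions that differ: 4

4


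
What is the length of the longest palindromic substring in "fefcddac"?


Input: "fefcddac"
Checking substrings for palindromes:
  [0:3] "fef" (len 3) => palindrome
  [4:6] "dd" (len 2) => palindrome
Longest palindromic substring: "fef" with length 3

3


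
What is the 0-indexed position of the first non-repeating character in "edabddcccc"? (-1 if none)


Input: edabddcccc
Character frequencies:
  'a': 1
  'b': 1
  'c': 4
  'd': 3
  'e': 1
Scanning left to right for freq == 1:
  Position 0 ('e'): unique! => answer = 0

0


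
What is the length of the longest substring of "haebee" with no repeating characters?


Input: "haebee"
Sliding window (track last position of each char):
  Position 0 ('h'): window [0,0] length 1 -- new best
  Position 1 ('a'): window [0,1] length 2 -- new best
  Position 2 ('e'): window [0,2] length 3 -- new best
  Position 3 ('b'): window [0,3] length 4 -- new best
  Position 4 ('e'): repeat (last at 2), move window start to 3
  Position 4 ('e'): window [3,4] length 2
  Position 5 ('e'): repeat (last at 4), move window start to 5
  Position 5 ('e'): window [5,5] length 1
Longest substring with no repeats: "haeb" with length 4

4


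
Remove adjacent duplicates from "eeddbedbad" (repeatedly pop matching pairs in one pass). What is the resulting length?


Input: eeddbedbad
Stack-based adjacent duplicate removal:
  Read 'e': push. Stack: e
  Read 'e': matches stack top 'e' => pop. Stack: (empty)
  Read 'd': push. Stack: d
  Read 'd': matches stack top 'd' => pop. Stack: (empty)
  Read 'b': push. Stack: b
  Read 'e': push. Stack: be
  Read 'd': push. Stack: bed
  Read 'b': push. Stack: bedb
  Read 'a': push. Stack: bedba
  Read 'd': push. Stack: bedbad
Final stack: "bedbad" (length 6)

6


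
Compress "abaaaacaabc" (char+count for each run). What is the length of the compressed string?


Input: abaaaacaabc
Runs:
  'a' x 1 => "a1"
  'b' x 1 => "b1"
  'a' x 4 => "a4"
  'c' x 1 => "c1"
  'a' x 2 => "a2"
  'b' x 1 => "b1"
  'c' x 1 => "c1"
Compressed: "a1b1a4c1a2b1c1"
Compressed length: 14

14


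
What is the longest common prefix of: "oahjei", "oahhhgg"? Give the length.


Words: oahjei, oahhhgg
  Position 0: all 'o' => match
  Position 1: all 'a' => match
  Position 2: all 'h' => match
  Position 3: ('j', 'h') => mismatch, stop
LCP = "oah" (length 3)

3


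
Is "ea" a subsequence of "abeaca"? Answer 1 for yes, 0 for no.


Check if "ea" is a subsequence of "abeaca"
Greedy scan:
  Position 0 ('a'): no match needed
  Position 1 ('b'): no match needed
  Position 2 ('e'): matches sub[0] = 'e'
  Position 3 ('a'): matches sub[1] = 'a'
  Position 4 ('c'): no match needed
  Position 5 ('a'): no match needed
All 2 characters matched => is a subsequence

1


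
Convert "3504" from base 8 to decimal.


Input: "3504" in base 8
Positional expansion:
  Digit '3' (value 3) x 8^3 = 1536
  Digit '5' (value 5) x 8^2 = 320
  Digit '0' (value 0) x 8^1 = 0
  Digit '4' (value 4) x 8^0 = 4
Sum = 1860

1860


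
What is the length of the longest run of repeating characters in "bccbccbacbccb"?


Input: "bccbccbacbccb"
Scanning for longest run:
  Position 1 ('c'): new char, reset run to 1
  Position 2 ('c'): continues run of 'c', length=2
  Position 3 ('b'): new char, reset run to 1
  Position 4 ('c'): new char, reset run to 1
  Position 5 ('c'): continues run of 'c', length=2
  Position 6 ('b'): new char, reset run to 1
  Position 7 ('a'): new char, reset run to 1
  Position 8 ('c'): new char, reset run to 1
  Position 9 ('b'): new char, reset run to 1
  Position 10 ('c'): new char, reset run to 1
  Position 11 ('c'): continues run of 'c', length=2
  Position 12 ('b'): new char, reset run to 1
Longest run: 'c' with length 2

2


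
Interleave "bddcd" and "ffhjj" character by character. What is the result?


Interleaving "bddcd" and "ffhjj":
  Position 0: 'b' from first, 'f' from second => "bf"
  Position 1: 'd' from first, 'f' from second => "df"
  Position 2: 'd' from first, 'h' from second => "dh"
  Position 3: 'c' from first, 'j' from second => "cj"
  Position 4: 'd' from first, 'j' from second => "dj"
Result: bfdfdhcjdj

bfdfdhcjdj


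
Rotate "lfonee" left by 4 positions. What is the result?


Input: "lfonee", rotate left by 4
First 4 characters: "lfon"
Remaining characters: "ee"
Concatenate remaining + first: "ee" + "lfon" = "eelfon"

eelfon


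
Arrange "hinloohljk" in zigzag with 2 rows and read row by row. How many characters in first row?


Zigzag "hinloohljk" into 2 rows:
Placing characters:
  'h' => row 0
  'i' => row 1
  'n' => row 0
  'l' => row 1
  'o' => row 0
  'o' => row 1
  'h' => row 0
  'l' => row 1
  'j' => row 0
  'k' => row 1
Rows:
  Row 0: "hnohj"
  Row 1: "ilolk"
First row length: 5

5


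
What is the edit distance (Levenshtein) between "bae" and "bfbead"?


Computing edit distance: "bae" -> "bfbead"
DP table:
           b    f    b    e    a    d
      0    1    2    3    4    5    6
  b   1    0    1    2    3    4    5
  a   2    1    1    2    3    3    4
  e   3    2    2    2    2    3    4
Edit distance = dp[3][6] = 4

4


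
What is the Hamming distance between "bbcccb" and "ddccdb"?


Comparing "bbcccb" and "ddccdb" position by position:
  Position 0: 'b' vs 'd' => differ
  Position 1: 'b' vs 'd' => differ
  Position 2: 'c' vs 'c' => same
  Position 3: 'c' vs 'c' => same
  Position 4: 'c' vs 'd' => differ
  Position 5: 'b' vs 'b' => same
Total differences (Hamming distance): 3

3


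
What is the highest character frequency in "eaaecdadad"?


Input: eaaecdadad
Character counts:
  'a': 4
  'c': 1
  'd': 3
  'e': 2
Maximum frequency: 4

4


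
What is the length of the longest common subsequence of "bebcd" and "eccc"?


LCS of "bebcd" and "eccc"
DP table:
           e    c    c    c
      0    0    0    0    0
  b   0    0    0    0    0
  e   0    1    1    1    1
  b   0    1    1    1    1
  c   0    1    2    2    2
  d   0    1    2    2    2
LCS length = dp[5][4] = 2

2


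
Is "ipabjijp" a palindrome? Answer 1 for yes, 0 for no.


Input: ipabjijp
Reversed: pjijbapi
  Compare pos 0 ('i') with pos 7 ('p'): MISMATCH
  Compare pos 1 ('p') with pos 6 ('j'): MISMATCH
  Compare pos 2 ('a') with pos 5 ('i'): MISMATCH
  Compare pos 3 ('b') with pos 4 ('j'): MISMATCH
Result: not a palindrome

0


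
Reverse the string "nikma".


Input: nikma
Reading characters right to left:
  Position 4: 'a'
  Position 3: 'm'
  Position 2: 'k'
  Position 1: 'i'
  Position 0: 'n'
Reversed: amkin

amkin


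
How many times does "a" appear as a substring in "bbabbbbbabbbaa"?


Searching for "a" in "bbabbbbbabbbaa"
Scanning each position:
  Position 0: "b" => no
  Position 1: "b" => no
  Position 2: "a" => MATCH
  Position 3: "b" => no
  Position 4: "b" => no
  Position 5: "b" => no
  Position 6: "b" => no
  Position 7: "b" => no
  Position 8: "a" => MATCH
  Position 9: "b" => no
  Position 10: "b" => no
  Position 11: "b" => no
  Position 12: "a" => MATCH
  Position 13: "a" => MATCH
Total occurrences: 4

4


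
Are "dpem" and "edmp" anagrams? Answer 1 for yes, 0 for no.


Strings: "dpem", "edmp"
Sorted first:  demp
Sorted second: demp
Sorted forms match => anagrams

1


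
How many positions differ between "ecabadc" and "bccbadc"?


Comparing "ecabadc" and "bccbadc" position by position:
  Position 0: 'e' vs 'b' => DIFFER
  Position 1: 'c' vs 'c' => same
  Position 2: 'a' vs 'c' => DIFFER
  Position 3: 'b' vs 'b' => same
  Position 4: 'a' vs 'a' => same
  Position 5: 'd' vs 'd' => same
  Position 6: 'c' vs 'c' => same
Positions that differ: 2

2


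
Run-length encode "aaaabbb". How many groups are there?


Input: aaaabbb
Scanning for consecutive runs:
  Group 1: 'a' x 4 (positions 0-3)
  Group 2: 'b' x 3 (positions 4-6)
Total groups: 2

2


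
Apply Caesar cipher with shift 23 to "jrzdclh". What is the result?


Caesar cipher: shift "jrzdclh" by 23
  'j' (pos 9) + 23 = pos 6 = 'g'
  'r' (pos 17) + 23 = pos 14 = 'o'
  'z' (pos 25) + 23 = pos 22 = 'w'
  'd' (pos 3) + 23 = pos 0 = 'a'
  'c' (pos 2) + 23 = pos 25 = 'z'
  'l' (pos 11) + 23 = pos 8 = 'i'
  'h' (pos 7) + 23 = pos 4 = 'e'
Result: gowazie

gowazie


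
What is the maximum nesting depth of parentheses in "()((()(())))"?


Input: "()((()(())))"
Tracking depth:
  Position 0 '(': depth becomes 1
  Position 1 ')': depth becomes 0
  Position 2 '(': depth becomes 1
  Position 3 '(': depth becomes 2
  Position 4 '(': depth becomes 3
  Position 5 ')': depth becomes 2
  Position 6 '(': depth becomes 3
  Position 7 '(': depth becomes 4
  Position 8 ')': depth becomes 3
  Position 9 ')': depth becomes 2
  Position 10 ')': depth becomes 1
  Position 11 ')': depth becomes 0
Maximum depth reached: 4

4


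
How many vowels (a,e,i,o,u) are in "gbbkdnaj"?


Input: gbbkdnaj
Checking each character:
  'g' at position 0: consonant
  'b' at position 1: consonant
  'b' at position 2: consonant
  'k' at position 3: consonant
  'd' at position 4: consonant
  'n' at position 5: consonant
  'a' at position 6: vowel (running total: 1)
  'j' at position 7: consonant
Total vowels: 1

1


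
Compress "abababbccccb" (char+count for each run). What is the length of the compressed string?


Input: abababbccccb
Runs:
  'a' x 1 => "a1"
  'b' x 1 => "b1"
  'a' x 1 => "a1"
  'b' x 1 => "b1"
  'a' x 1 => "a1"
  'b' x 2 => "b2"
  'c' x 4 => "c4"
  'b' x 1 => "b1"
Compressed: "a1b1a1b1a1b2c4b1"
Compressed length: 16

16


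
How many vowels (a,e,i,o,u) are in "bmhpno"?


Input: bmhpno
Checking each character:
  'b' at position 0: consonant
  'm' at position 1: consonant
  'h' at position 2: consonant
  'p' at position 3: consonant
  'n' at position 4: consonant
  'o' at position 5: vowel (running total: 1)
Total vowels: 1

1


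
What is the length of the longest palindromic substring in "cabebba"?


Input: "cabebba"
Checking substrings for palindromes:
  [2:5] "beb" (len 3) => palindrome
  [4:6] "bb" (len 2) => palindrome
Longest palindromic substring: "beb" with length 3

3


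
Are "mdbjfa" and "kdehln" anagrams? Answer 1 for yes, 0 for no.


Strings: "mdbjfa", "kdehln"
Sorted first:  abdfjm
Sorted second: dehkln
Differ at position 0: 'a' vs 'd' => not anagrams

0


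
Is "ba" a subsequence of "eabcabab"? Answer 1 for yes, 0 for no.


Check if "ba" is a subsequence of "eabcabab"
Greedy scan:
  Position 0 ('e'): no match needed
  Position 1 ('a'): no match needed
  Position 2 ('b'): matches sub[0] = 'b'
  Position 3 ('c'): no match needed
  Position 4 ('a'): matches sub[1] = 'a'
  Position 5 ('b'): no match needed
  Position 6 ('a'): no match needed
  Position 7 ('b'): no match needed
All 2 characters matched => is a subsequence

1


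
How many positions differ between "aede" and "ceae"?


Comparing "aede" and "ceae" position by position:
  Position 0: 'a' vs 'c' => DIFFER
  Position 1: 'e' vs 'e' => same
  Position 2: 'd' vs 'a' => DIFFER
  Position 3: 'e' vs 'e' => same
Positions that differ: 2

2


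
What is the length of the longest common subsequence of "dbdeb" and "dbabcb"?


LCS of "dbdeb" and "dbabcb"
DP table:
           d    b    a    b    c    b
      0    0    0    0    0    0    0
  d   0    1    1    1    1    1    1
  b   0    1    2    2    2    2    2
  d   0    1    2    2    2    2    2
  e   0    1    2    2    2    2    2
  b   0    1    2    2    3    3    3
LCS length = dp[5][6] = 3

3


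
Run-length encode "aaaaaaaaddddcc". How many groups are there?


Input: aaaaaaaaddddcc
Scanning for consecutive runs:
  Group 1: 'a' x 8 (positions 0-7)
  Group 2: 'd' x 4 (positions 8-11)
  Group 3: 'c' x 2 (positions 12-13)
Total groups: 3

3


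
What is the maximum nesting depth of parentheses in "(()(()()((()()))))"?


Input: "(()(()()((()()))))"
Tracking depth:
  Position 0 '(': depth becomes 1
  Position 1 '(': depth becomes 2
  Position 2 ')': depth becomes 1
  Position 3 '(': depth becomes 2
  Position 4 '(': depth becomes 3
  Position 5 ')': depth becomes 2
  Position 6 '(': depth becomes 3
  Position 7 ')': depth becomes 2
  Position 8 '(': depth becomes 3
  Position 9 '(': depth becomes 4
  Position 10 '(': depth becomes 5
  Position 11 ')': depth becomes 4
  Position 12 '(': depth becomes 5
  Position 13 ')': depth becomes 4
  Position 14 ')': depth becomes 3
  Position 15 ')': depth becomes 2
  Position 16 ')': depth becomes 1
  Position 17 ')': depth becomes 0
Maximum depth reached: 5

5
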